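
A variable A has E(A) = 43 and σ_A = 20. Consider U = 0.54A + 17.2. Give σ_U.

σ_U = 10.8

U = 0.54A + 17.2 is linear with a = 0.54, b = 17.2.
σ_U = |a|·σ_A = |0.54|·20 = 10.8.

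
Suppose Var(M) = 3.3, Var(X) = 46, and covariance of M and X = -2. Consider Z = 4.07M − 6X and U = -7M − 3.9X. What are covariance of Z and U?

By bilinearity, covariance of Z and U = ac·Var(M) + bd·Var(X) + (ad+bc)·covariance of M and X, with a=4.07, b=-6, c=-7, d=-3.9.
ac·Var(M) = 4.07·(-7)·3.3 = -94.017
bd·Var(X) = (-6)·(-3.9)·46 = 1076.4
(ad+bc)·covariance of M and X = (26.127)·(-2) = -52.254
covariance of Z and U = -94.017 + 1076.4 + (-52.254) = 930.129.

covariance of Z and U = 930.129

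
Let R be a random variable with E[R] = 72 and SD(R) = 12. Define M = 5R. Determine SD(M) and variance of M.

SD(M) = 60, variance of M = 3600

M = 5R is linear with a = 5, b = 0.
SD(M) = |a|·SD(R) = |5|·12 = 60.
variance of R = 12² = 144.
variance of M = a²·variance of R = 5²·144 = 3600.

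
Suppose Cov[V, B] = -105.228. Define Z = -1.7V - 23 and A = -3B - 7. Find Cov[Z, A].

Cov[Z, A] = -536.6628

Cov[Z, A] = a·c·Cov[V, B] = (-1.7)·(-3)·(-105.228) = -536.6628. Additive constants drop out.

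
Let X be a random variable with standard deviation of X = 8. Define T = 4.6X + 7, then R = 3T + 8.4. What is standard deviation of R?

standard deviation of R = 110.4

standard deviation of T = |4.6|·8 = 36.8.
standard deviation of R = |3|·36.8 = 110.4.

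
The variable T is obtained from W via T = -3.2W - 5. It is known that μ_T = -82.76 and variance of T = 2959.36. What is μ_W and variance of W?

μ_W = 24.3, variance of W = 289

From T = -3.2W - 5: μ_T = a·μ_W + b, so μ_W = (μ_T − b)/a = (-82.76 − (-5))/(-3.2) = 24.3.
variance of T = a²·variance of W, so variance of W = 2959.36/(-3.2)² = 289.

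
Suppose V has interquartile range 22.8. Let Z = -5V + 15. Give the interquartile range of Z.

IQR(Z) = 114

Under Z = aV + b, IQR(Z) = |a|·IQR(V) = |-5|·22.8 = 114 (shifts cancel; spread scales by |a|).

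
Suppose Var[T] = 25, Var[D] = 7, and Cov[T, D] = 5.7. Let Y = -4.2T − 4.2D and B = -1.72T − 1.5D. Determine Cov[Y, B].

Cov[Y, B] = 301.7868

By bilinearity, Cov[Y, B] = ac·Var[T] + bd·Var[D] + (ad+bc)·Cov[T, D], with a=-4.2, b=-4.2, c=-1.72, d=-1.5.
ac·Var[T] = (-4.2)·(-1.72)·25 = 180.6
bd·Var[D] = (-4.2)·(-1.5)·7 = 44.1
(ad+bc)·Cov[T, D] = (13.524)·5.7 = 77.0868
Cov[Y, B] = 180.6 + 44.1 + 77.0868 = 301.7868.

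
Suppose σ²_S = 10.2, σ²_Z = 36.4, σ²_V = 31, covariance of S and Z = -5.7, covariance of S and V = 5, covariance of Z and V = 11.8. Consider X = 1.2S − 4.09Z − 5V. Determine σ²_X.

σ²_X = 1877.16204

σ²_X = a²·σ²_S + b²·σ²_Z + c²·σ²_V + 2ab·covariance of S and Z + 2ac·covariance of S and V + 2bc·covariance of Z and V, with a = 1.2, b = -4.09, c = -5.
= 14.688 + 608.90284 + 775 + 55.9512 + (-60) + 482.62
= 1877.16204.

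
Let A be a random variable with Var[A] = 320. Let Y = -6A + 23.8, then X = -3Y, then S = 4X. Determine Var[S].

Var[Y] = (-6)²·320 = 11520.
Var[X] = (-3)²·11520 = 103680.
Var[S] = 4²·103680 = 1658880.

Var[S] = 1658880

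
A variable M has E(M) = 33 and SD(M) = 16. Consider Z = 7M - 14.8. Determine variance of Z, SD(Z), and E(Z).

variance of Z = 12544, SD(Z) = 112, E(Z) = 216.2

Z = 7M - 14.8 is linear with a = 7, b = -14.8.
variance of M = 16² = 256.
variance of Z = a²·variance of M = 7²·256 = 12544 (the additive constant -14.8 does not affect variance).
SD(Z) = |a|·SD(M) = |7|·16 = 112.
E(Z) = a·E(M) + b = 7·33 + (-14.8) = 216.2.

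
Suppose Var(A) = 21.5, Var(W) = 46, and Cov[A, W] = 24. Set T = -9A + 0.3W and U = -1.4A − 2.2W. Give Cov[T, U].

Cov[T, U] = 705.66

By bilinearity, Cov[T, U] = ac·Var(A) + bd·Var(W) + (ad+bc)·Cov[A, W], with a=-9, b=0.3, c=-1.4, d=-2.2.
ac·Var(A) = (-9)·(-1.4)·21.5 = 270.9
bd·Var(W) = 0.3·(-2.2)·46 = -30.36
(ad+bc)·Cov[A, W] = (19.38)·24 = 465.12
Cov[T, U] = 270.9 + (-30.36) + 465.12 = 705.66.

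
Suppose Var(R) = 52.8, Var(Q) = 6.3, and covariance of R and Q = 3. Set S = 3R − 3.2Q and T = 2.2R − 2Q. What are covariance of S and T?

By bilinearity, covariance of S and T = ac·Var(R) + bd·Var(Q) + (ad+bc)·covariance of R and Q, with a=3, b=-3.2, c=2.2, d=-2.
ac·Var(R) = 3·2.2·52.8 = 348.48
bd·Var(Q) = (-3.2)·(-2)·6.3 = 40.32
(ad+bc)·covariance of R and Q = (-13.04)·3 = -39.12
covariance of S and T = 348.48 + 40.32 + (-39.12) = 349.68.

covariance of S and T = 349.68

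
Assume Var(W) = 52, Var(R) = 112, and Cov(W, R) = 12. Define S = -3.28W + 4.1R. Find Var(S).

Var(S) = a²·Var(W) + b²·Var(R) + 2ab·Cov(W, R) with a = -3.28, b = 4.1.
= (-3.28)²·52 + 4.1²·112 + 2·(-3.28)·4.1·12
= 559.4368 + 1882.72 + (-322.752) = 2119.4048.

Var(S) = 2119.4048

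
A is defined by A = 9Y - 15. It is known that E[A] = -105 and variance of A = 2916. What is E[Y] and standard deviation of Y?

From A = 9Y - 15: E[A] = a·E[Y] + b, so E[Y] = (E[A] − b)/a = (-105 − (-15))/9 = -10.
standard deviation of A = √2916 = 54.
standard deviation of A = |a|·standard deviation of Y, so standard deviation of Y = 54/|9| = 6.

E[Y] = -10, standard deviation of Y = 6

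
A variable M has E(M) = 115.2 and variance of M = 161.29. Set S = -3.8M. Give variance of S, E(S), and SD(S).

variance of S = 2329.0276, E(S) = -437.76, SD(S) = 48.26

S = -3.8M is linear with a = -3.8, b = 0.
variance of S = a²·variance of M = (-3.8)²·161.29 = 2329.0276.
E(S) = a·E(M) + b = (-3.8)·115.2 = -437.76.
SD(M) = √161.29 = 12.7.
SD(S) = |a|·SD(M) = |-3.8|·12.7 = 48.26.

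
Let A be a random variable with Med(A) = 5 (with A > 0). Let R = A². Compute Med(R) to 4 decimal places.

Med(R) = 25

A² is monotone on this domain, so Med(R) = square(5) = 25.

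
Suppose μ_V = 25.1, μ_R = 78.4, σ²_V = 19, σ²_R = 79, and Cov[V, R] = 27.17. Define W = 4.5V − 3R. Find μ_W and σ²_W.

μ_W = 4.5·μ_V + (-3)·μ_R = 4.5·25.1 + (-3)·78.4 = -122.25.
σ²_W = a²·σ²_V + b²·σ²_R + 2ab·Cov[V, R] with a = 4.5, b = -3.
= 4.5²·19 + (-3)²·79 + 2·4.5·(-3)·27.17
= 384.75 + 711 + (-733.59) = 362.16.

μ_W = -122.25, σ²_W = 362.16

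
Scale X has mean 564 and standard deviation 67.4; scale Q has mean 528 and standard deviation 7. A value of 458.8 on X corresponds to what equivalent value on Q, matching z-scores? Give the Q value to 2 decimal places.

z = (458.8 − 564)/67.4 ≈ -1.5608.
Q = 528 + z·7 = 528 + (458.8 − 564)·7/67.4 ≈ 517.07.

Q = 517.07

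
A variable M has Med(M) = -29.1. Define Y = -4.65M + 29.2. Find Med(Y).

Med(Y) = 164.515

A linear map preserves order up to sign, so Med(Y) = a·Med(M) + b = (-4.65)·(-29.1) + 29.2 = 164.515.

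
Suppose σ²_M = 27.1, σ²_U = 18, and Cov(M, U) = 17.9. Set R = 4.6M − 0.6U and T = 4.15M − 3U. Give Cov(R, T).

Cov(R, T) = 258.148

By bilinearity, Cov(R, T) = ac·σ²_M + bd·σ²_U + (ad+bc)·Cov(M, U), with a=4.6, b=-0.6, c=4.15, d=-3.
ac·σ²_M = 4.6·4.15·27.1 = 517.339
bd·σ²_U = (-0.6)·(-3)·18 = 32.4
(ad+bc)·Cov(M, U) = (-16.29)·17.9 = -291.591
Cov(R, T) = 517.339 + 32.4 + (-291.591) = 258.148.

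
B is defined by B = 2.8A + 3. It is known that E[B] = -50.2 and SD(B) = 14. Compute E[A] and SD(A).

From B = 2.8A + 3: E[B] = a·E[A] + b, so E[A] = (E[B] − b)/a = (-50.2 − 3)/2.8 = -19.
SD(B) = |a|·SD(A), so SD(A) = 14/|2.8| = 5.

E[A] = -19, SD(A) = 5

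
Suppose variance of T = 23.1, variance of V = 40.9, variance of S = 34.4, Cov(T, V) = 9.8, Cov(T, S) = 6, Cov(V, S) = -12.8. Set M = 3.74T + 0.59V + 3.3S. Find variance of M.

variance of M = 853.47701

variance of M = a²·variance of T + b²·variance of V + c²·variance of S + 2ab·Cov(T, V) + 2ac·Cov(T, S) + 2bc·Cov(V, S), with a = 3.74, b = 0.59, c = 3.3.
= 323.11356 + 14.23729 + 374.616 + 43.24936 + 148.104 + (-49.8432)
= 853.47701.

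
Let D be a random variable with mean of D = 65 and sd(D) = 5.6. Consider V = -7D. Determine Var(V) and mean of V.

Var(V) = 1536.64, mean of V = -455

V = -7D is linear with a = -7, b = 0.
Var(D) = 5.6² = 31.36.
Var(V) = a²·Var(D) = (-7)²·31.36 = 1536.64.
mean of V = a·mean of D + b = (-7)·65 = -455.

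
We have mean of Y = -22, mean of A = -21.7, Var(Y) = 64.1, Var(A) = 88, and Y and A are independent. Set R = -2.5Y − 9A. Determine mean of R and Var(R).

mean of R = (-2.5)·mean of Y + (-9)·mean of A = (-2.5)·(-22) + (-9)·(-21.7) = 250.3.
Var(R) = a²·Var(Y) + b²·Var(A) + 2ab·covariance of Y and A with a = -2.5, b = -9.
Independence gives covariance of Y and A = 0.
= (-2.5)²·64.1 + (-9)²·88 + 2·(-2.5)·(-9)·0
= 400.625 + 7128 + 0 = 7528.625.

mean of R = 250.3, Var(R) = 7528.625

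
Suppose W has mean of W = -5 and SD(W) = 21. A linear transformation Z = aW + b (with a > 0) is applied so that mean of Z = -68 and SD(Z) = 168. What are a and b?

a = 8, b = -28

SD(Z) = a·SD(W) (a > 0), so a = 168/21 = 8.
mean of Z = a·mean of W + b, so b = -68 − 8·(-5) = -28.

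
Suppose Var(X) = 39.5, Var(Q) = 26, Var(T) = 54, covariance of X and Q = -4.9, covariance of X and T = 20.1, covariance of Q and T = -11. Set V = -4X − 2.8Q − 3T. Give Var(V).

Var(V) = a²·Var(X) + b²·Var(Q) + c²·Var(T) + 2ab·covariance of X and Q + 2ac·covariance of X and T + 2bc·covariance of Q and T, with a = -4, b = -2.8, c = -3.
= 632 + 203.84 + 486 + (-109.76) + 482.4 + (-184.8)
= 1509.68.

Var(V) = 1509.68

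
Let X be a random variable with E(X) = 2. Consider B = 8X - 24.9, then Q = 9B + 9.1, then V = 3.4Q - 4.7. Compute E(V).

E(B) = 8·2 + (-24.9) = -8.9.
E(Q) = 9·(-8.9) + 9.1 = -71.
E(V) = 3.4·(-71) + (-4.7) = -246.1.

E(V) = -246.1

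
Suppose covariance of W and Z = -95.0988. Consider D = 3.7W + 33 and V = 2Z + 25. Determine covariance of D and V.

covariance of D and V = a·c·covariance of W and Z = 3.7·2·(-95.0988) = -703.73112. Additive constants drop out.

covariance of D and V = -703.73112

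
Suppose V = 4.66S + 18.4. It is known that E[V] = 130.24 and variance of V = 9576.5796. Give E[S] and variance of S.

From V = 4.66S + 18.4: E[V] = a·E[S] + b, so E[S] = (E[V] − b)/a = (130.24 − 18.4)/4.66 = 24.
variance of V = a²·variance of S, so variance of S = 9576.5796/4.66² = 441.

E[S] = 24, variance of S = 441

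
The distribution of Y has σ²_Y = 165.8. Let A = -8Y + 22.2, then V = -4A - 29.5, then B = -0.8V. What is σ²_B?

σ²_A = (-8)²·165.8 = 10611.2.
σ²_V = (-4)²·10611.2 = 169779.2.
σ²_B = (-0.8)²·169779.2 = 108658.688.

σ²_B = 108658.688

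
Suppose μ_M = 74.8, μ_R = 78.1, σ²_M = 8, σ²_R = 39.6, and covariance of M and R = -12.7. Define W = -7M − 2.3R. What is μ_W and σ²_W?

μ_W = -703.23, σ²_W = 192.544

μ_W = (-7)·μ_M + (-2.3)·μ_R = (-7)·74.8 + (-2.3)·78.1 = -703.23.
σ²_W = a²·σ²_M + b²·σ²_R + 2ab·covariance of M and R with a = -7, b = -2.3.
= (-7)²·8 + (-2.3)²·39.6 + 2·(-7)·(-2.3)·(-12.7)
= 392 + 209.484 + (-408.94) = 192.544.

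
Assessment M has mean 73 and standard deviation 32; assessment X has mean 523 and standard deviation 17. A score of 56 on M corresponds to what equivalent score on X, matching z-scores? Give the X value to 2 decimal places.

X = 513.97

z = (56 − 73)/32 ≈ -0.5313.
X = 523 + z·17 = 523 + (56 − 73)·17/32 ≈ 513.97.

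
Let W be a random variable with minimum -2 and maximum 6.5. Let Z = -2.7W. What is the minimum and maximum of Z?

min(Z) = -17.55, max(Z) = 5.4

a = -2.7 < 0, so order reverses: min(Z) = a·max(W)+b = (-2.7)·6.5 = -17.55; max(Z) = a·min(W)+b = (-2.7)·(-2) = 5.4.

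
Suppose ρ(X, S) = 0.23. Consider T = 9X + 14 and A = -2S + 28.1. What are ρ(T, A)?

Linear rescalings preserve |correlation|; the slopes 9 and -2 have opposite signs, so the correlation flips sign: ρ(T, A) = −ρ(X, S) = -0.23.

ρ(T, A) = -0.23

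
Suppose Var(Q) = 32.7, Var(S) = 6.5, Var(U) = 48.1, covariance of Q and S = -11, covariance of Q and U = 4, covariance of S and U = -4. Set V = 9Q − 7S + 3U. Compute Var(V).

Var(V) = a²·Var(Q) + b²·Var(S) + c²·Var(U) + 2ab·covariance of Q and S + 2ac·covariance of Q and U + 2bc·covariance of S and U, with a = 9, b = -7, c = 3.
= 2648.7 + 318.5 + 432.9 + 1386 + 216 + 168
= 5170.1.

Var(V) = 5170.1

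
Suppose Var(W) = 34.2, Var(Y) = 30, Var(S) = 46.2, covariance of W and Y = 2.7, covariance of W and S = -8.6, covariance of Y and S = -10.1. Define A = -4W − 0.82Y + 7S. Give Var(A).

Var(A) = a²·Var(W) + b²·Var(Y) + c²·Var(S) + 2ab·covariance of W and Y + 2ac·covariance of W and S + 2bc·covariance of Y and S, with a = -4, b = -0.82, c = 7.
= 547.2 + 20.172 + 2263.8 + 17.712 + 481.6 + 115.948
= 3446.432.

Var(A) = 3446.432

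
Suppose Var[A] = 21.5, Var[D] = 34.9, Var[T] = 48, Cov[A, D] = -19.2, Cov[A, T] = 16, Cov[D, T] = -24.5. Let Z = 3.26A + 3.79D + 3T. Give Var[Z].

Var[Z] = a²·Var[A] + b²·Var[D] + c²·Var[T] + 2ab·Cov[A, D] + 2ac·Cov[A, T] + 2bc·Cov[D, T], with a = 3.26, b = 3.79, c = 3.
= 228.4934 + 501.30709 + 432 + (-474.44736) + 312.96 + (-557.13)
= 443.18313.

Var[Z] = 443.18313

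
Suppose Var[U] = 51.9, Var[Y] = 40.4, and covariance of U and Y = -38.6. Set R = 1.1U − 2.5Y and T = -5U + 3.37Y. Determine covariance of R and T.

covariance of R and T = -1251.4102

By bilinearity, covariance of R and T = ac·Var[U] + bd·Var[Y] + (ad+bc)·covariance of U and Y, with a=1.1, b=-2.5, c=-5, d=3.37.
ac·Var[U] = 1.1·(-5)·51.9 = -285.45
bd·Var[Y] = (-2.5)·3.37·40.4 = -340.37
(ad+bc)·covariance of U and Y = (16.207)·(-38.6) = -625.5902
covariance of R and T = -285.45 + (-340.37) + (-625.5902) = -1251.4102.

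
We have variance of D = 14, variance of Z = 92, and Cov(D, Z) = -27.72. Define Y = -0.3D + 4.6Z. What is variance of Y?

variance of Y = a²·variance of D + b²·variance of Z + 2ab·Cov(D, Z) with a = -0.3, b = 4.6.
= (-0.3)²·14 + 4.6²·92 + 2·(-0.3)·4.6·(-27.72)
= 1.26 + 1946.72 + 76.5072 = 2024.4872.

variance of Y = 2024.4872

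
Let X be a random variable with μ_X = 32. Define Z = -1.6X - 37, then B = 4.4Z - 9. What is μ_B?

μ_B = -397.08

μ_Z = (-1.6)·32 + (-37) = -88.2.
μ_B = 4.4·(-88.2) + (-9) = -397.08.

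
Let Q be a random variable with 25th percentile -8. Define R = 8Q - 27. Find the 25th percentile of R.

25th percentile of R = -91

Since a = 8 > 0 the transformation is increasing, so the 25th percentile of R = a·(P_{25} of Q) + b = 8·(-8) + (-27) = -91.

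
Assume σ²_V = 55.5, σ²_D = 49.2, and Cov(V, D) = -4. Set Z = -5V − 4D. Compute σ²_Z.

σ²_Z = 2014.7

σ²_Z = a²·σ²_V + b²·σ²_D + 2ab·Cov(V, D) with a = -5, b = -4.
= (-5)²·55.5 + (-4)²·49.2 + 2·(-5)·(-4)·(-4)
= 1387.5 + 787.2 + (-160) = 2014.7.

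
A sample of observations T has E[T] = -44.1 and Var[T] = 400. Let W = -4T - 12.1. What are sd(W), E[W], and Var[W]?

sd(W) = 80, E[W] = 164.3, Var[W] = 6400

W = -4T - 12.1 is linear with a = -4, b = -12.1.
sd(T) = √400 = 20.
sd(W) = |a|·sd(T) = |-4|·20 = 80.
E[W] = a·E[T] + b = (-4)·(-44.1) + (-12.1) = 164.3.
Var[W] = a²·Var[T] = (-4)²·400 = 6400 (the additive constant -12.1 does not affect variance).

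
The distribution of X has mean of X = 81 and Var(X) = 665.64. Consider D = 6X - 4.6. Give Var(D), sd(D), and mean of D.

Var(D) = 23963.04, sd(D) = 154.8, mean of D = 481.4

D = 6X - 4.6 is linear with a = 6, b = -4.6.
Var(D) = a²·Var(X) = 6²·665.64 = 23963.04 (the additive constant -4.6 does not affect variance).
sd(X) = √665.64 = 25.8.
sd(D) = |a|·sd(X) = |6|·25.8 = 154.8.
mean of D = a·mean of X + b = 6·81 + (-4.6) = 481.4.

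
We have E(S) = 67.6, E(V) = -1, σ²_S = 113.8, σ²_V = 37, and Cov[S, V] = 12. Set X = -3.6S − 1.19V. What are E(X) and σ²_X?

E(X) = -242.17, σ²_X = 1630.0597

E(X) = (-3.6)·E(S) + (-1.19)·E(V) = (-3.6)·67.6 + (-1.19)·(-1) = -242.17.
σ²_X = a²·σ²_S + b²·σ²_V + 2ab·Cov[S, V] with a = -3.6, b = -1.19.
= (-3.6)²·113.8 + (-1.19)²·37 + 2·(-3.6)·(-1.19)·12
= 1474.848 + 52.3957 + 102.816 = 1630.0597.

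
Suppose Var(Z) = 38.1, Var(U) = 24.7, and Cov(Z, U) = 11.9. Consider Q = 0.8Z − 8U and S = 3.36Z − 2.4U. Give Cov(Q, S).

Cov(Q, S) = 233.9328

By bilinearity, Cov(Q, S) = ac·Var(Z) + bd·Var(U) + (ad+bc)·Cov(Z, U), with a=0.8, b=-8, c=3.36, d=-2.4.
ac·Var(Z) = 0.8·3.36·38.1 = 102.4128
bd·Var(U) = (-8)·(-2.4)·24.7 = 474.24
(ad+bc)·Cov(Z, U) = (-28.8)·11.9 = -342.72
Cov(Q, S) = 102.4128 + 474.24 + (-342.72) = 233.9328.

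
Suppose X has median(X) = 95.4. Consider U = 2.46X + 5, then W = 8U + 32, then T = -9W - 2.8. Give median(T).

median(T) = -17548.048

median(U) = 2.46·95.4 + 5 = 239.684.
median(W) = 8·239.684 + 32 = 1949.472.
median(T) = (-9)·1949.472 + (-2.8) = -17548.048.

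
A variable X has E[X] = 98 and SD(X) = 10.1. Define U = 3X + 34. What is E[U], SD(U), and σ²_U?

E[U] = 328, SD(U) = 30.3, σ²_U = 918.09

U = 3X + 34 is linear with a = 3, b = 34.
E[U] = a·E[X] + b = 3·98 + 34 = 328.
SD(U) = |a|·SD(X) = |3|·10.1 = 30.3.
σ²_X = 10.1² = 102.01.
σ²_U = a²·σ²_X = 3²·102.01 = 918.09 (the additive constant 34 does not affect variance).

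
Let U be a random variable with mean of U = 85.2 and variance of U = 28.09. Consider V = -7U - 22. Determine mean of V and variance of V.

V = -7U - 22 is linear with a = -7, b = -22.
mean of V = a·mean of U + b = (-7)·85.2 + (-22) = -618.4.
variance of V = a²·variance of U = (-7)²·28.09 = 1376.41 (the additive constant -22 does not affect variance).

mean of V = -618.4, variance of V = 1376.41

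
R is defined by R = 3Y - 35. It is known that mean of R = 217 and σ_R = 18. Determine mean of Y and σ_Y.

mean of Y = 84, σ_Y = 6

From R = 3Y - 35: mean of R = a·mean of Y + b, so mean of Y = (mean of R − b)/a = (217 − (-35))/3 = 84.
σ_R = |a|·σ_Y, so σ_Y = 18/|3| = 6.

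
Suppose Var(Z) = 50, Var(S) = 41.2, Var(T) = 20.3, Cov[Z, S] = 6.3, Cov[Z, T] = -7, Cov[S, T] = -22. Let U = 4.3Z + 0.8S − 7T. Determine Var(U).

Var(U) = a²·Var(Z) + b²·Var(S) + c²·Var(T) + 2ab·Cov[Z, S] + 2ac·Cov[Z, T] + 2bc·Cov[S, T], with a = 4.3, b = 0.8, c = -7.
= 924.5 + 26.368 + 994.7 + 43.344 + 421.4 + 246.4
= 2656.712.

Var(U) = 2656.712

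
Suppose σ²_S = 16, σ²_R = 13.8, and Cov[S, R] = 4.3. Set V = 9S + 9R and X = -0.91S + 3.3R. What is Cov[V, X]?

By bilinearity, Cov[V, X] = ac·σ²_S + bd·σ²_R + (ad+bc)·Cov[S, R], with a=9, b=9, c=-0.91, d=3.3.
ac·σ²_S = 9·(-0.91)·16 = -131.04
bd·σ²_R = 9·3.3·13.8 = 409.86
(ad+bc)·Cov[S, R] = (21.51)·4.3 = 92.493
Cov[V, X] = -131.04 + 409.86 + 92.493 = 371.313.

Cov[V, X] = 371.313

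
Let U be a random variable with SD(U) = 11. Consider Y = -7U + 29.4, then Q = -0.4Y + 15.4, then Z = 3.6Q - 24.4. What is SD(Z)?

SD(Z) = 110.88

SD(Y) = |-7|·11 = 77.
SD(Q) = |-0.4|·77 = 30.8.
SD(Z) = |3.6|·30.8 = 110.88.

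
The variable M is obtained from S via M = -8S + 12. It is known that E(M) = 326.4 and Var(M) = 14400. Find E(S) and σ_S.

From M = -8S + 12: E(M) = a·E(S) + b, so E(S) = (E(M) − b)/a = (326.4 − 12)/(-8) = -39.3.
σ_M = √14400 = 120.
σ_M = |a|·σ_S, so σ_S = 120/|-8| = 15.

E(S) = -39.3, σ_S = 15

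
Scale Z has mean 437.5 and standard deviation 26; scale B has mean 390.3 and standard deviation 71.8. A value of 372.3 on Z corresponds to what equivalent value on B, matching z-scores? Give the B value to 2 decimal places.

B = 210.25

z = (372.3 − 437.5)/26 ≈ -2.5077.
B = 390.3 + z·71.8 = 390.3 + (372.3 − 437.5)·71.8/26 ≈ 210.25.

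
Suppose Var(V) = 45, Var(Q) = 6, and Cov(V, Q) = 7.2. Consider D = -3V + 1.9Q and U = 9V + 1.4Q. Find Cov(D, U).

Cov(D, U) = -1106.16

By bilinearity, Cov(D, U) = ac·Var(V) + bd·Var(Q) + (ad+bc)·Cov(V, Q), with a=-3, b=1.9, c=9, d=1.4.
ac·Var(V) = (-3)·9·45 = -1215
bd·Var(Q) = 1.9·1.4·6 = 15.96
(ad+bc)·Cov(V, Q) = (12.9)·7.2 = 92.88
Cov(D, U) = -1215 + 15.96 + 92.88 = -1106.16.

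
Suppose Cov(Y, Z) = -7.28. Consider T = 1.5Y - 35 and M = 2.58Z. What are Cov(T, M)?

Cov(T, M) = a·c·Cov(Y, Z) = 1.5·2.58·(-7.28) = -28.1736. Additive constants drop out.

Cov(T, M) = -28.1736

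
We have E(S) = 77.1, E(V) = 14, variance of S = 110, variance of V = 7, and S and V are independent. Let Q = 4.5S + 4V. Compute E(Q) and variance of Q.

E(Q) = 402.95, variance of Q = 2339.5

E(Q) = 4.5·E(S) + 4·E(V) = 4.5·77.1 + 4·14 = 402.95.
variance of Q = a²·variance of S + b²·variance of V + 2ab·Cov[S, V] with a = 4.5, b = 4.
Independence gives Cov[S, V] = 0.
= 4.5²·110 + 4²·7 + 2·4.5·4·0
= 2227.5 + 112 + 0 = 2339.5.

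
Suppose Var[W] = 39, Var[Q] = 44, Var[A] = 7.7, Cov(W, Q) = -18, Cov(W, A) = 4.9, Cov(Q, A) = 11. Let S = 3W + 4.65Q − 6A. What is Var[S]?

Var[S] = a²·Var[W] + b²·Var[Q] + c²·Var[A] + 2ab·Cov(W, Q) + 2ac·Cov(W, A) + 2bc·Cov(Q, A), with a = 3, b = 4.65, c = -6.
= 351 + 951.39 + 277.2 + (-502.2) + (-176.4) + (-613.8)
= 287.19.

Var[S] = 287.19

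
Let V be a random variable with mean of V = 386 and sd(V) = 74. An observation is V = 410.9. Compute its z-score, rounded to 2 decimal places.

z = 0.34

z = (V − mean of V) / sd(V) = (410.9 − 386) / 74 ≈ 0.34.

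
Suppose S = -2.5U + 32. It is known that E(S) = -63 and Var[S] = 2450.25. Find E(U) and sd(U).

From S = -2.5U + 32: E(S) = a·E(U) + b, so E(U) = (E(S) − b)/a = (-63 − 32)/(-2.5) = 38.
sd(S) = √2450.25 = 49.5.
sd(S) = |a|·sd(U), so sd(U) = 49.5/|-2.5| = 19.8.

E(U) = 38, sd(U) = 19.8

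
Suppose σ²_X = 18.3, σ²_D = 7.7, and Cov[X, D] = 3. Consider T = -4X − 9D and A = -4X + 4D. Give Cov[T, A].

By bilinearity, Cov[T, A] = ac·σ²_X + bd·σ²_D + (ad+bc)·Cov[X, D], with a=-4, b=-9, c=-4, d=4.
ac·σ²_X = (-4)·(-4)·18.3 = 292.8
bd·σ²_D = (-9)·4·7.7 = -277.2
(ad+bc)·Cov[X, D] = (20)·3 = 60
Cov[T, A] = 292.8 + (-277.2) + 60 = 75.6.

Cov[T, A] = 75.6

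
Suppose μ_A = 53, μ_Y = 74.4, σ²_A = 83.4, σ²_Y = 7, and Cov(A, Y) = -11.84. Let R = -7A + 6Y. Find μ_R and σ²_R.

μ_R = 75.4, σ²_R = 5333.16

μ_R = (-7)·μ_A + 6·μ_Y = (-7)·53 + 6·74.4 = 75.4.
σ²_R = a²·σ²_A + b²·σ²_Y + 2ab·Cov(A, Y) with a = -7, b = 6.
= (-7)²·83.4 + 6²·7 + 2·(-7)·6·(-11.84)
= 4086.6 + 252 + 994.56 = 5333.16.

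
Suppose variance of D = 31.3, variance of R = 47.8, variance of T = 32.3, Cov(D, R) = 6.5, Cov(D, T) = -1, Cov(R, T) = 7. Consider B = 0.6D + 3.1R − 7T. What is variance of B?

variance of B = a²·variance of D + b²·variance of R + c²·variance of T + 2ab·Cov(D, R) + 2ac·Cov(D, T) + 2bc·Cov(R, T), with a = 0.6, b = 3.1, c = -7.
= 11.268 + 459.358 + 1582.7 + 24.18 + 8.4 + (-303.8)
= 1782.106.

variance of B = 1782.106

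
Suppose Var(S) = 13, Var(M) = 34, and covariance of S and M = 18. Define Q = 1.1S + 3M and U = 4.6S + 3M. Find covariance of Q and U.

covariance of Q and U = 679.58

By bilinearity, covariance of Q and U = ac·Var(S) + bd·Var(M) + (ad+bc)·covariance of S and M, with a=1.1, b=3, c=4.6, d=3.
ac·Var(S) = 1.1·4.6·13 = 65.78
bd·Var(M) = 3·3·34 = 306
(ad+bc)·covariance of S and M = (17.1)·18 = 307.8
covariance of Q and U = 65.78 + 306 + 307.8 = 679.58.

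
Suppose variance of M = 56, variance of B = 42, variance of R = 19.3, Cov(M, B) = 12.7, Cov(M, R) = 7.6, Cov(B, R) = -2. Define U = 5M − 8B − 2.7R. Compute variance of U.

variance of U = a²·variance of M + b²·variance of B + c²·variance of R + 2ab·Cov(M, B) + 2ac·Cov(M, R) + 2bc·Cov(B, R), with a = 5, b = -8, c = -2.7.
= 1400 + 2688 + 140.697 + (-1016) + (-205.2) + (-86.4)
= 2921.097.

variance of U = 2921.097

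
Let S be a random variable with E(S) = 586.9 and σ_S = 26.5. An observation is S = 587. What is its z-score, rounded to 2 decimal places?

z = 0.00

z = (S − E(S)) / σ_S = (587 − 586.9) / 26.5 ≈ 0.00.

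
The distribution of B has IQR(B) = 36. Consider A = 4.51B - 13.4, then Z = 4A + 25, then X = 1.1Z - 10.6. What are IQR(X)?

IQR(X) = 714.384

IQR(A) = |4.51|·36 = 162.36.
IQR(Z) = |4|·162.36 = 649.44.
IQR(X) = |1.1|·649.44 = 714.384.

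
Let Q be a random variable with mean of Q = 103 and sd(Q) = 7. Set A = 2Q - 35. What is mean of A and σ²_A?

mean of A = 171, σ²_A = 196

A = 2Q - 35 is linear with a = 2, b = -35.
mean of A = a·mean of Q + b = 2·103 + (-35) = 171.
σ²_Q = 7² = 49.
σ²_A = a²·σ²_Q = 2²·49 = 196 (the additive constant -35 does not affect variance).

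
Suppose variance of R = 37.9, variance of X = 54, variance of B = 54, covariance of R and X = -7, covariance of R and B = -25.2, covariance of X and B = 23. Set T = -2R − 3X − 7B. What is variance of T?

variance of T = 3460

variance of T = a²·variance of R + b²·variance of X + c²·variance of B + 2ab·covariance of R and X + 2ac·covariance of R and B + 2bc·covariance of X and B, with a = -2, b = -3, c = -7.
= 151.6 + 486 + 2646 + (-84) + (-705.6) + 966
= 3460.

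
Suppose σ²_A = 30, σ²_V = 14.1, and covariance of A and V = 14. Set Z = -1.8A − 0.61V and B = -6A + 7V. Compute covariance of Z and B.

covariance of Z and B = 138.633

By bilinearity, covariance of Z and B = ac·σ²_A + bd·σ²_V + (ad+bc)·covariance of A and V, with a=-1.8, b=-0.61, c=-6, d=7.
ac·σ²_A = (-1.8)·(-6)·30 = 324
bd·σ²_V = (-0.61)·7·14.1 = -60.207
(ad+bc)·covariance of A and V = (-8.94)·14 = -125.16
covariance of Z and B = 324 + (-60.207) + (-125.16) = 138.633.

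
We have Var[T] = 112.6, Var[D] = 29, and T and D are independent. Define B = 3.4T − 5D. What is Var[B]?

Var[B] = a²·Var[T] + b²·Var[D] + 2ab·covariance of T and D with a = 3.4, b = -5.
Independence gives covariance of T and D = 0.
= 3.4²·112.6 + (-5)²·29 + 2·3.4·(-5)·0
= 1301.656 + 725 + 0 = 2026.656.

Var[B] = 2026.656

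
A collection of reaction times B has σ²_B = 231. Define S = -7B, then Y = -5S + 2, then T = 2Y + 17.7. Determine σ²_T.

σ²_T = 1131900

σ²_S = (-7)²·231 = 11319.
σ²_Y = (-5)²·11319 = 282975.
σ²_T = 2²·282975 = 1131900.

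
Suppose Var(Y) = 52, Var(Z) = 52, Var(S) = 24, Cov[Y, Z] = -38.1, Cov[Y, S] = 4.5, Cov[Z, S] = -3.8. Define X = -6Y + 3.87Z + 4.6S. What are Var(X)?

Var(X) = a²·Var(Y) + b²·Var(Z) + c²·Var(S) + 2ab·Cov[Y, Z] + 2ac·Cov[Y, S] + 2bc·Cov[Z, S], with a = -6, b = 3.87, c = 4.6.
= 1872 + 778.7988 + 507.84 + 1769.364 + (-248.4) + (-135.2952)
= 4544.3076.

Var(X) = 4544.3076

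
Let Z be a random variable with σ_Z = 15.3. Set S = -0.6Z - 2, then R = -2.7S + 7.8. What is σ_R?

σ_S = |-0.6|·15.3 = 9.18.
σ_R = |-2.7|·9.18 = 24.786.

σ_R = 24.786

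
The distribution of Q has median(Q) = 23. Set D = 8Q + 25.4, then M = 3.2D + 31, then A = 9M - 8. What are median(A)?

median(A) = 6301.72

median(D) = 8·23 + 25.4 = 209.4.
median(M) = 3.2·209.4 + 31 = 701.08.
median(A) = 9·701.08 + (-8) = 6301.72.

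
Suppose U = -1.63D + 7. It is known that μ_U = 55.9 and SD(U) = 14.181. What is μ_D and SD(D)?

μ_D = -30, SD(D) = 8.7

From U = -1.63D + 7: μ_U = a·μ_D + b, so μ_D = (μ_U − b)/a = (55.9 − 7)/(-1.63) = -30.
SD(U) = |a|·SD(D), so SD(D) = 14.181/|-1.63| = 8.7.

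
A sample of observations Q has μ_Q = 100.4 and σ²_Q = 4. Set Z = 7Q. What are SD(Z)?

SD(Z) = 14

Z = 7Q is linear with a = 7, b = 0.
SD(Q) = √4 = 2.
SD(Z) = |a|·SD(Q) = |7|·2 = 14.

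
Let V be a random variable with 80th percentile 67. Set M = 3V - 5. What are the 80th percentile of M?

Since a = 3 > 0 the transformation is increasing, so the 80th percentile of M = a·(P_{80} of V) + b = 3·67 + (-5) = 196.

80th percentile of M = 196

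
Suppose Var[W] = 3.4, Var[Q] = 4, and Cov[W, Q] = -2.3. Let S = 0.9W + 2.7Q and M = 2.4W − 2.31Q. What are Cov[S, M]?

By bilinearity, Cov[S, M] = ac·Var[W] + bd·Var[Q] + (ad+bc)·Cov[W, Q], with a=0.9, b=2.7, c=2.4, d=-2.31.
ac·Var[W] = 0.9·2.4·3.4 = 7.344
bd·Var[Q] = 2.7·(-2.31)·4 = -24.948
(ad+bc)·Cov[W, Q] = (4.401)·(-2.3) = -10.1223
Cov[S, M] = 7.344 + (-24.948) + (-10.1223) = -27.7263.

Cov[S, M] = -27.7263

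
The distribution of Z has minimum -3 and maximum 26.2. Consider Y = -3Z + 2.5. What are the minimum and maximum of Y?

min(Y) = -76.1, max(Y) = 11.5

a = -3 < 0, so order reverses: min(Y) = a·max(Z)+b = (-3)·26.2 + 2.5 = -76.1; max(Y) = a·min(Z)+b = (-3)·(-3) + 2.5 = 11.5.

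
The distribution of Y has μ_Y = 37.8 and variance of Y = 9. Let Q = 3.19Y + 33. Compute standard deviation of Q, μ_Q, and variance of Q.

Q = 3.19Y + 33 is linear with a = 3.19, b = 33.
standard deviation of Y = √9 = 3.
standard deviation of Q = |a|·standard deviation of Y = |3.19|·3 = 9.57.
μ_Q = a·μ_Y + b = 3.19·37.8 + 33 = 153.582.
variance of Q = a²·variance of Y = 3.19²·9 = 91.5849 (the additive constant 33 does not affect variance).

standard deviation of Q = 9.57, μ_Q = 153.582, variance of Q = 91.5849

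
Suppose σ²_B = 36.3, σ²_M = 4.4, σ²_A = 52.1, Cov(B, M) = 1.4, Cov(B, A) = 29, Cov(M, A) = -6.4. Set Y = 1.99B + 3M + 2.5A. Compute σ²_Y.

σ²_Y = a²·σ²_B + b²·σ²_M + c²·σ²_A + 2ab·Cov(B, M) + 2ac·Cov(B, A) + 2bc·Cov(M, A), with a = 1.99, b = 3, c = 2.5.
= 143.75163 + 39.6 + 325.625 + 16.716 + 288.55 + (-96)
= 718.24263.

σ²_Y = 718.24263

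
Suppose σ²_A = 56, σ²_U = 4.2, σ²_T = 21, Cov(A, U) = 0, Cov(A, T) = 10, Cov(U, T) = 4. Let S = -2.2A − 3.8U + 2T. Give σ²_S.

σ²_S = 266.888

σ²_S = a²·σ²_A + b²·σ²_U + c²·σ²_T + 2ab·Cov(A, U) + 2ac·Cov(A, T) + 2bc·Cov(U, T), with a = -2.2, b = -3.8, c = 2.
= 271.04 + 60.648 + 84 + 0 + (-88) + (-60.8)
= 266.888.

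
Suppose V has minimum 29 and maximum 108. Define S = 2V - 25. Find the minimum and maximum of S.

min(S) = 33, max(S) = 191

a = 2 > 0, so min(S) = a·min(V)+b = 2·29 + (-25) = 33 and max(S) = 2·108 + (-25) = 191.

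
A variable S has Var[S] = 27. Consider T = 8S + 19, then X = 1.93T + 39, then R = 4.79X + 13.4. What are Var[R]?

Var[R] = 147682.61813952

Var[T] = 8²·27 = 1728.
Var[X] = 1.93²·1728 = 6436.6272.
Var[R] = 4.79²·6436.6272 = 147682.61813952.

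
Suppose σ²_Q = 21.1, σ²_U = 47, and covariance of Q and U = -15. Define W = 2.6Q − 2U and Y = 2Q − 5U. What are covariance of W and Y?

covariance of W and Y = 834.72

By bilinearity, covariance of W and Y = ac·σ²_Q + bd·σ²_U + (ad+bc)·covariance of Q and U, with a=2.6, b=-2, c=2, d=-5.
ac·σ²_Q = 2.6·2·21.1 = 109.72
bd·σ²_U = (-2)·(-5)·47 = 470
(ad+bc)·covariance of Q and U = (-17)·(-15) = 255
covariance of W and Y = 109.72 + 470 + 255 = 834.72.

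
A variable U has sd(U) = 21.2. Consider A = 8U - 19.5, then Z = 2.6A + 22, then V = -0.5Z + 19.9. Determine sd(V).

sd(V) = 220.48

sd(A) = |8|·21.2 = 169.6.
sd(Z) = |2.6|·169.6 = 440.96.
sd(V) = |-0.5|·440.96 = 220.48.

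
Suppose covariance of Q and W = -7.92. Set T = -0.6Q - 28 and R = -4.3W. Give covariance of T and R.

covariance of T and R = -20.4336

covariance of T and R = a·c·covariance of Q and W = (-0.6)·(-4.3)·(-7.92) = -20.4336. Additive constants drop out.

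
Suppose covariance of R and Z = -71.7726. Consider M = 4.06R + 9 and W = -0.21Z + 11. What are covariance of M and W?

covariance of M and W = a·c·covariance of R and Z = 4.06·(-0.21)·(-71.7726) = 61.19331876. Additive constants drop out.

covariance of M and W = 61.19331876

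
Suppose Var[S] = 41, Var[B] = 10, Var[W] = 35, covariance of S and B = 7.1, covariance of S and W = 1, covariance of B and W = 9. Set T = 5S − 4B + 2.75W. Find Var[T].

Var[T] = 995.1875

Var[T] = a²·Var[S] + b²·Var[B] + c²·Var[W] + 2ab·covariance of S and B + 2ac·covariance of S and W + 2bc·covariance of B and W, with a = 5, b = -4, c = 2.75.
= 1025 + 160 + 264.6875 + (-284) + 27.5 + (-198)
= 995.1875.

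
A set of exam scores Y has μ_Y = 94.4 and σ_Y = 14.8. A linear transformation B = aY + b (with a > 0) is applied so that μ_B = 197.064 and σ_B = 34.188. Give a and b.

σ_B = a·σ_Y (a > 0), so a = 34.188/14.8 = 2.31.
μ_B = a·μ_Y + b, so b = 197.064 − 2.31·94.4 = -21.

a = 2.31, b = -21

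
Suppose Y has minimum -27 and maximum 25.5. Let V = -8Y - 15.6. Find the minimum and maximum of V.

min(V) = -219.6, max(V) = 200.4

a = -8 < 0, so order reverses: min(V) = a·max(Y)+b = (-8)·25.5 + (-15.6) = -219.6; max(V) = a·min(Y)+b = (-8)·(-27) + (-15.6) = 200.4.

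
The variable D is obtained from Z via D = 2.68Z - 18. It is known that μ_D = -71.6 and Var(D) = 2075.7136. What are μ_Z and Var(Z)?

From D = 2.68Z - 18: μ_D = a·μ_Z + b, so μ_Z = (μ_D − b)/a = (-71.6 − (-18))/2.68 = -20.
Var(D) = a²·Var(Z), so Var(Z) = 2075.7136/2.68² = 289.

μ_Z = -20, Var(Z) = 289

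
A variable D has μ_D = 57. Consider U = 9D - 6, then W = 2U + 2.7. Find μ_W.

μ_U = 9·57 + (-6) = 507.
μ_W = 2·507 + 2.7 = 1016.7.

μ_W = 1016.7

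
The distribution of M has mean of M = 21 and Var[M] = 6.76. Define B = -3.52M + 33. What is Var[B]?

Var[B] = 83.759104

B = -3.52M + 33 is linear with a = -3.52, b = 33.
Var[B] = a²·Var[M] = (-3.52)²·6.76 = 83.759104 (the additive constant 33 does not affect variance).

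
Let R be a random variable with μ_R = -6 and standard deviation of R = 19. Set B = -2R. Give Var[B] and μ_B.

B = -2R is linear with a = -2, b = 0.
Var[R] = 19² = 361.
Var[B] = a²·Var[R] = (-2)²·361 = 1444.
μ_B = a·μ_R + b = (-2)·(-6) = 12.

Var[B] = 1444, μ_B = 12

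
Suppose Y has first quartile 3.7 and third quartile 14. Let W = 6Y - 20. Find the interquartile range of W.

IQR(W) = 61.8

IQR of Y = Q3 − Q1 = 14 − 3.7 = 10.3.
Under W = aY + b, IQR(W) = |a|·IQR(Y) = |6|·10.3 = 61.8 (shifts cancel; spread scales by |a|).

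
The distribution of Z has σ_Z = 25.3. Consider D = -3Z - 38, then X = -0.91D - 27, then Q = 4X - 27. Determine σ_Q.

σ_D = |-3|·25.3 = 75.9.
σ_X = |-0.91|·75.9 = 69.069.
σ_Q = |4|·69.069 = 276.276.

σ_Q = 276.276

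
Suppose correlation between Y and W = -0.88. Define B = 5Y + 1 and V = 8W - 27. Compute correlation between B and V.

Linear rescalings preserve correlation up to sign; here the slopes 5 and 8 have the same sign, so correlation between B and V = correlation between Y and W = -0.88.

correlation between B and V = -0.88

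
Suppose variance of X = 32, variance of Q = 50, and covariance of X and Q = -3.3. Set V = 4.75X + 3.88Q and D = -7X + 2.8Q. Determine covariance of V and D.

covariance of V and D = -475.062

By bilinearity, covariance of V and D = ac·variance of X + bd·variance of Q + (ad+bc)·covariance of X and Q, with a=4.75, b=3.88, c=-7, d=2.8.
ac·variance of X = 4.75·(-7)·32 = -1064
bd·variance of Q = 3.88·2.8·50 = 543.2
(ad+bc)·covariance of X and Q = (-13.86)·(-3.3) = 45.738
covariance of V and D = -1064 + 543.2 + 45.738 = -475.062.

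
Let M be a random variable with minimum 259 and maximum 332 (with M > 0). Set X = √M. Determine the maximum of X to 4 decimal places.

√M is increasing on this domain, so max(X) comes from max(M) = 332: max(X) = √(332) ≈ 18.2209.

max(X) = 18.2209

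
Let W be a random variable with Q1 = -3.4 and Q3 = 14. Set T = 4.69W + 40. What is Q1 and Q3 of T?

a = 4.69 > 0: Q1(T) = a·Q1(W)+b = 24.054, Q3(T) = a·Q3(W)+b = 105.66.

Q1(T) = 24.054, Q3(T) = 105.66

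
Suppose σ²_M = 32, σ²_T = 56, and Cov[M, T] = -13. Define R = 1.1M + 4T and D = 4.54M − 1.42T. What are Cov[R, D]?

By bilinearity, Cov[R, D] = ac·σ²_M + bd·σ²_T + (ad+bc)·Cov[M, T], with a=1.1, b=4, c=4.54, d=-1.42.
ac·σ²_M = 1.1·4.54·32 = 159.808
bd·σ²_T = 4·(-1.42)·56 = -318.08
(ad+bc)·Cov[M, T] = (16.598)·(-13) = -215.774
Cov[R, D] = 159.808 + (-318.08) + (-215.774) = -374.046.

Cov[R, D] = -374.046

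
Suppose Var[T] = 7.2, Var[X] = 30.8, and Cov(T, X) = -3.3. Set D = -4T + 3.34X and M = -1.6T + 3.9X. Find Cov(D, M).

Cov(D, M) = 516.396

By bilinearity, Cov(D, M) = ac·Var[T] + bd·Var[X] + (ad+bc)·Cov(T, X), with a=-4, b=3.34, c=-1.6, d=3.9.
ac·Var[T] = (-4)·(-1.6)·7.2 = 46.08
bd·Var[X] = 3.34·3.9·30.8 = 401.2008
(ad+bc)·Cov(T, X) = (-20.944)·(-3.3) = 69.1152
Cov(D, M) = 46.08 + 401.2008 + 69.1152 = 516.396.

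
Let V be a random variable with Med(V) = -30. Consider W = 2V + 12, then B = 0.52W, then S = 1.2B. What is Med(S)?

Med(W) = 2·(-30) + 12 = -48.
Med(B) = 0.52·(-48) = -24.96.
Med(S) = 1.2·(-24.96) = -29.952.

Med(S) = -29.952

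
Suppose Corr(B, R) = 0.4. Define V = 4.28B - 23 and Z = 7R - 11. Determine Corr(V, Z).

Corr(V, Z) = 0.4

Linear rescalings preserve correlation up to sign; here the slopes 4.28 and 7 have the same sign, so Corr(V, Z) = Corr(B, R) = 0.4.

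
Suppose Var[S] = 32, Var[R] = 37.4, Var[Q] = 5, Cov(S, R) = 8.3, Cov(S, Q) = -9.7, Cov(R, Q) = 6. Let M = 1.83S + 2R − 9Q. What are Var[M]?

Var[M] = 826.0388

Var[M] = a²·Var[S] + b²·Var[R] + c²·Var[Q] + 2ab·Cov(S, R) + 2ac·Cov(S, Q) + 2bc·Cov(R, Q), with a = 1.83, b = 2, c = -9.
= 107.1648 + 149.6 + 405 + 60.756 + 319.518 + (-216)
= 826.0388.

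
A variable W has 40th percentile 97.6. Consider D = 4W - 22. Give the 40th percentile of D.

40th percentile of D = 368.4

Since a = 4 > 0 the transformation is increasing, so the 40th percentile of D = a·(P_{40} of W) + b = 4·97.6 + (-22) = 368.4.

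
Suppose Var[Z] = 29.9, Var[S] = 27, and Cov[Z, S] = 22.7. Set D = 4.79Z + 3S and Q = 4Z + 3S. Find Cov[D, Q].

Cov[D, Q] = 1414.483

By bilinearity, Cov[D, Q] = ac·Var[Z] + bd·Var[S] + (ad+bc)·Cov[Z, S], with a=4.79, b=3, c=4, d=3.
ac·Var[Z] = 4.79·4·29.9 = 572.884
bd·Var[S] = 3·3·27 = 243
(ad+bc)·Cov[Z, S] = (26.37)·22.7 = 598.599
Cov[D, Q] = 572.884 + 243 + 598.599 = 1414.483.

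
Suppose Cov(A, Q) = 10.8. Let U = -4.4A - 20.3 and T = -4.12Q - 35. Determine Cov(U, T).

Cov(U, T) = 195.7824

Cov(U, T) = a·c·Cov(A, Q) = (-4.4)·(-4.12)·10.8 = 195.7824. Additive constants drop out.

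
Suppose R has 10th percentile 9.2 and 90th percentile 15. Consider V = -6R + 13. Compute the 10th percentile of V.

10th percentile of V = -77

Since a = -6 < 0 the transformation is decreasing, reversing order: the 10th percentile of V corresponds to the 90th percentile of R.
So P_{10}(V) = a·P_{90}(R) + b = (-6)·15 + 13 = -77.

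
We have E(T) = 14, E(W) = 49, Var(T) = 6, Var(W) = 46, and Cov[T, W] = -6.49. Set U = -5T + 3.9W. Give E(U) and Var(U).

E(U) = (-5)·E(T) + 3.9·E(W) = (-5)·14 + 3.9·49 = 121.1.
Var(U) = a²·Var(T) + b²·Var(W) + 2ab·Cov[T, W] with a = -5, b = 3.9.
= (-5)²·6 + 3.9²·46 + 2·(-5)·3.9·(-6.49)
= 150 + 699.66 + 253.11 = 1102.77.

E(U) = 121.1, Var(U) = 1102.77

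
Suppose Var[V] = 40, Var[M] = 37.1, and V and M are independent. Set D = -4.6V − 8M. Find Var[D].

Var[D] = a²·Var[V] + b²·Var[M] + 2ab·Cov(V, M) with a = -4.6, b = -8.
Independence gives Cov(V, M) = 0.
= (-4.6)²·40 + (-8)²·37.1 + 2·(-4.6)·(-8)·0
= 846.4 + 2374.4 + 0 = 3220.8.

Var[D] = 3220.8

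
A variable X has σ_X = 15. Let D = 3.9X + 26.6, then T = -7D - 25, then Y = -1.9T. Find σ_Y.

σ_D = |3.9|·15 = 58.5.
σ_T = |-7|·58.5 = 409.5.
σ_Y = |-1.9|·409.5 = 778.05.

σ_Y = 778.05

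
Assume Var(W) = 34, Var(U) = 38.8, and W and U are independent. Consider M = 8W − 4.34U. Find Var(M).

Var(M) = a²·Var(W) + b²·Var(U) + 2ab·covariance of W and U with a = 8, b = -4.34.
Independence gives covariance of W and U = 0.
= 8²·34 + (-4.34)²·38.8 + 2·8·(-4.34)·0
= 2176 + 730.82128 + 0 = 2906.82128.

Var(M) = 2906.82128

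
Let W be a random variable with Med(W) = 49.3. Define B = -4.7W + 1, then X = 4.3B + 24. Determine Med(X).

Med(X) = -968.053

Med(B) = (-4.7)·49.3 + 1 = -230.71.
Med(X) = 4.3·(-230.71) + 24 = -968.053.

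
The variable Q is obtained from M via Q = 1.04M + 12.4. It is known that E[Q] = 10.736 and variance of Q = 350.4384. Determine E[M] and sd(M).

From Q = 1.04M + 12.4: E[Q] = a·E[M] + b, so E[M] = (E[Q] − b)/a = (10.736 − 12.4)/1.04 = -1.6.
sd(Q) = √350.4384 = 18.72.
sd(Q) = |a|·sd(M), so sd(M) = 18.72/|1.04| = 18.

E[M] = -1.6, sd(M) = 18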